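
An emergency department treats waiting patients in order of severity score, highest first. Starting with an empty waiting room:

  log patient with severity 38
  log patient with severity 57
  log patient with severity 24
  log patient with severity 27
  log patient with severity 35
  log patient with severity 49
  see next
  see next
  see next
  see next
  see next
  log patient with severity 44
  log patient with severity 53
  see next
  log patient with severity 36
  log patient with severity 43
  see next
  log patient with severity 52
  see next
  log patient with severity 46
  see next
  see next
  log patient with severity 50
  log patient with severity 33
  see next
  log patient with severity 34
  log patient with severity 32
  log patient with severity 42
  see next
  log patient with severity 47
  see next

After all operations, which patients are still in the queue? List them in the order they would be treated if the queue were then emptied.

36, 34, 33, 32, 24

insert 38 → {38}
insert 57 → {57, 38}
insert 24 → {57, 38, 24}
insert 27 → {57, 38, 27, 24}
insert 35 → {57, 38, 35, 27, 24}
insert 49 → {57, 49, 38, 35, 27, 24}
see next → 57; now {49, 38, 35, 27, 24}
see next → 49; now {38, 35, 27, 24}
see next → 38; now {35, 27, 24}
see next → 35; now {27, 24}
see next → 27; now {24}
insert 44 → {44, 24}
insert 53 → {53, 44, 24}
see next → 53; now {44, 24}
insert 36 → {44, 36, 24}
insert 43 → {44, 43, 36, 24}
see next → 44; now {43, 36, 24}
insert 52 → {52, 43, 36, 24}
see next → 52; now {43, 36, 24}
insert 46 → {46, 43, 36, 24}
see next → 46; now {43, 36, 24}
see next → 43; now {36, 24}
insert 50 → {50, 36, 24}
insert 33 → {50, 36, 33, 24}
see next → 50; now {36, 33, 24}
insert 34 → {36, 34, 33, 24}
insert 32 → {36, 34, 33, 32, 24}
insert 42 → {42, 36, 34, 33, 32, 24}
see next → 42; now {36, 34, 33, 32, 24}
insert 47 → {47, 36, 34, 33, 32, 24}
see next → 47; now {36, 34, 33, 32, 24}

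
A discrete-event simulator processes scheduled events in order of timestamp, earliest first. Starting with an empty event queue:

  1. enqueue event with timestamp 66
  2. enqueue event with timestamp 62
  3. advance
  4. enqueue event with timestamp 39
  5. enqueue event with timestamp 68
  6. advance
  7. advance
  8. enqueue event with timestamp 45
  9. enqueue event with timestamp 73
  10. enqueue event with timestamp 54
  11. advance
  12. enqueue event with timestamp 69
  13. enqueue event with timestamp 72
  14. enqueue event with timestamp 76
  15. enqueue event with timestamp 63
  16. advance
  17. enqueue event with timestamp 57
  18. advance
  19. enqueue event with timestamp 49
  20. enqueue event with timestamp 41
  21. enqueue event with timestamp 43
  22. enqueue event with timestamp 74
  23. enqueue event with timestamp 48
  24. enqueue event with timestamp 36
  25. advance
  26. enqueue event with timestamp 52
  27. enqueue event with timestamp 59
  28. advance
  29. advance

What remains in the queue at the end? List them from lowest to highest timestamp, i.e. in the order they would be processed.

48 → 49 → 52 → 59 → 63 → 68 → 69 → 72 → 73 → 74 → 76

insert 66 → {66}
insert 62 → {62, 66}
advance → 62; now {66}
insert 39 → {39, 66}
insert 68 → {39, 66, 68}
advance → 39; now {66, 68}
advance → 66; now {68}
insert 45 → {45, 68}
insert 73 → {45, 68, 73}
insert 54 → {45, 54, 68, 73}
advance → 45; now {54, 68, 73}
insert 69 → {54, 68, 69, 73}
insert 72 → {54, 68, 69, 72, 73}
insert 76 → {54, 68, 69, 72, 73, 76}
insert 63 → {54, 63, 68, 69, 72, 73, 76}
advance → 54; now {63, 68, 69, 72, 73, 76}
insert 57 → {57, 63, 68, 69, 72, 73, 76}
advance → 57; now {63, 68, 69, 72, 73, 76}
insert 49 → {49, 63, 68, 69, 72, 73, 76}
insert 41 → {41, 49, 63, 68, 69, 72, 73, 76}
insert 43 → {41, 43, 49, 63, 68, 69, 72, 73, 76}
insert 74 → {41, 43, 49, 63, 68, 69, 72, 73, 74, 76}
insert 48 → {41, 43, 48, 49, 63, 68, 69, 72, 73, 74, 76}
insert 36 → {36, 41, 43, 48, 49, 63, 68, 69, 72, 73, 74, 76}
advance → 36; now {41, 43, 48, 49, 63, 68, 69, 72, 73, 74, 76}
insert 52 → {41, 43, 48, 49, 52, 63, 68, 69, 72, 73, 74, 76}
insert 59 → {41, 43, 48, 49, 52, 59, 63, 68, 69, 72, 73, 74, 76}
advance → 41; now {43, 48, 49, 52, 59, 63, 68, 69, 72, 73, 74, 76}
advance → 43; now {48, 49, 52, 59, 63, 68, 69, 72, 73, 74, 76}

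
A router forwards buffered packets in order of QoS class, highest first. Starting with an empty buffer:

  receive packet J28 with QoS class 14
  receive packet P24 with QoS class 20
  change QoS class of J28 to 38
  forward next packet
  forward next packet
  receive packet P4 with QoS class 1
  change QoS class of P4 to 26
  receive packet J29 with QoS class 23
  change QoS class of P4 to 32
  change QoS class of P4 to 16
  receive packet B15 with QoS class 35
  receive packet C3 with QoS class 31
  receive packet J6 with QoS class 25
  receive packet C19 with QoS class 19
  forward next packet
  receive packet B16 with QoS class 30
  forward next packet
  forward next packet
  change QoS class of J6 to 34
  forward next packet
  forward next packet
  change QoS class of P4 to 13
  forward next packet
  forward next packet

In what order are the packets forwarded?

J28 → P24 → B15 → C3 → B16 → J6 → J29 → C19 → P4

add J28 (QoS class 14) → {J28:14}
add P24 (QoS class 20) → {P24:20, J28:14}
update J28 to QoS class 38 → {J28:38, P24:20}
forward next packet → J28; now {P24:20}
forward next packet → P24; now {}
add P4 (QoS class 1) → {P4:1}
update P4 to QoS class 26 → {P4:26}
add J29 (QoS class 23) → {P4:26, J29:23}
update P4 to QoS class 32 → {P4:32, J29:23}
update P4 to QoS class 16 → {J29:23, P4:16}
add B15 (QoS class 35) → {B15:35, J29:23, P4:16}
add C3 (QoS class 31) → {B15:35, C3:31, J29:23, P4:16}
add J6 (QoS class 25) → {B15:35, C3:31, J6:25, J29:23, P4:16}
add C19 (QoS class 19) → {B15:35, C3:31, J6:25, J29:23, C19:19, P4:16}
forward next packet → B15; now {C3:31, J6:25, J29:23, C19:19, P4:16}
add B16 (QoS class 30) → {C3:31, B16:30, J6:25, J29:23, C19:19, P4:16}
forward next packet → C3; now {B16:30, J6:25, J29:23, C19:19, P4:16}
forward next packet → B16; now {J6:25, J29:23, C19:19, P4:16}
update J6 to QoS class 34 → {J6:34, J29:23, C19:19, P4:16}
forward next packet → J6; now {J29:23, C19:19, P4:16}
forward next packet → J29; now {C19:19, P4:16}
update P4 to QoS class 13 → {C19:19, P4:13}
forward next packet → C19; now {P4:13}
forward next packet → P4; now {}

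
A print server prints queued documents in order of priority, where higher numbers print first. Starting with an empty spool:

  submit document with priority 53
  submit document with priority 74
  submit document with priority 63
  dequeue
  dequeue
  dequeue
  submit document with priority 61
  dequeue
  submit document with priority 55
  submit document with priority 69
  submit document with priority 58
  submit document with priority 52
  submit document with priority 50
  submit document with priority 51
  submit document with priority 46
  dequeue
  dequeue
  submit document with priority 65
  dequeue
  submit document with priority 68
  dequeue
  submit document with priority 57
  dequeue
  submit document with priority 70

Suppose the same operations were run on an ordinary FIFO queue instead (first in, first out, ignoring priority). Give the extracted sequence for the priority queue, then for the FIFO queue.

priority queue: 74, 63, 53, 61, 69, 58, 65, 68, 57; FIFO queue: 53, 74, 63, 61, 55, 69, 58, 52, 50

insert 53 → {53}
insert 74 → {74, 53}
insert 63 → {74, 63, 53}
dequeue → 74; now {63, 53}
dequeue → 63; now {53}
dequeue → 53; now {}
insert 61 → {61}
dequeue → 61; now {}
insert 55 → {55}
insert 69 → {69, 55}
insert 58 → {69, 58, 55}
insert 52 → {69, 58, 55, 52}
insert 50 → {69, 58, 55, 52, 50}
insert 51 → {69, 58, 55, 52, 51, 50}
insert 46 → {69, 58, 55, 52, 51, 50, 46}
dequeue → 69; now {58, 55, 52, 51, 50, 46}
dequeue → 58; now {55, 52, 51, 50, 46}
insert 65 → {65, 55, 52, 51, 50, 46}
dequeue → 65; now {55, 52, 51, 50, 46}
insert 68 → {68, 55, 52, 51, 50, 46}
dequeue → 68; now {55, 52, 51, 50, 46}
insert 57 → {57, 55, 52, 51, 50, 46}
dequeue → 57; now {55, 52, 51, 50, 46}
insert 70 → {70, 55, 52, 51, 50, 46}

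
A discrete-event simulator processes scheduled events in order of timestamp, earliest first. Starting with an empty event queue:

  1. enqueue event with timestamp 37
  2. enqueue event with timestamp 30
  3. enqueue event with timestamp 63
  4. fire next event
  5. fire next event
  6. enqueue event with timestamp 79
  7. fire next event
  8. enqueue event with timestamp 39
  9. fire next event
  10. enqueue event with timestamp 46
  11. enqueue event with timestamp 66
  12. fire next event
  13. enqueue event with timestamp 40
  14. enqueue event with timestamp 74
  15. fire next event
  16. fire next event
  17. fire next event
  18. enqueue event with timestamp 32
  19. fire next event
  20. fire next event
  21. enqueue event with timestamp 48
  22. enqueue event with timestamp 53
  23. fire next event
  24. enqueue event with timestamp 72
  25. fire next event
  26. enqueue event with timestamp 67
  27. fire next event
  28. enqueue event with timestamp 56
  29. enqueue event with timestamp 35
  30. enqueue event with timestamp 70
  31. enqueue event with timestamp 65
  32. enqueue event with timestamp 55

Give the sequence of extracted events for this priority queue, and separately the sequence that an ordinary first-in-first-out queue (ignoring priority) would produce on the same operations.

insert 37 → {37}
insert 30 → {30, 37}
insert 63 → {30, 37, 63}
fire next event → 30; now {37, 63}
fire next event → 37; now {63}
insert 79 → {63, 79}
fire next event → 63; now {79}
insert 39 → {39, 79}
fire next event → 39; now {79}
insert 46 → {46, 79}
insert 66 → {46, 66, 79}
fire next event → 46; now {66, 79}
insert 40 → {40, 66, 79}
insert 74 → {40, 66, 74, 79}
fire next event → 40; now {66, 74, 79}
fire next event → 66; now {74, 79}
fire next event → 74; now {79}
insert 32 → {32, 79}
fire next event → 32; now {79}
fire next event → 79; now {}
insert 48 → {48}
insert 53 → {48, 53}
fire next event → 48; now {53}
insert 72 → {53, 72}
fire next event → 53; now {72}
insert 67 → {67, 72}
fire next event → 67; now {72}
insert 56 → {56, 72}
insert 35 → {35, 56, 72}
insert 70 → {35, 56, 70, 72}
insert 65 → {35, 56, 65, 70, 72}
insert 55 → {35, 55, 56, 65, 70, 72}

priority queue: [30, 37, 63, 39, 46, 40, 66, 74, 32, 79, 48, 53, 67]; FIFO queue: [37, 30, 63, 79, 39, 46, 66, 40, 74, 32, 48, 53, 72]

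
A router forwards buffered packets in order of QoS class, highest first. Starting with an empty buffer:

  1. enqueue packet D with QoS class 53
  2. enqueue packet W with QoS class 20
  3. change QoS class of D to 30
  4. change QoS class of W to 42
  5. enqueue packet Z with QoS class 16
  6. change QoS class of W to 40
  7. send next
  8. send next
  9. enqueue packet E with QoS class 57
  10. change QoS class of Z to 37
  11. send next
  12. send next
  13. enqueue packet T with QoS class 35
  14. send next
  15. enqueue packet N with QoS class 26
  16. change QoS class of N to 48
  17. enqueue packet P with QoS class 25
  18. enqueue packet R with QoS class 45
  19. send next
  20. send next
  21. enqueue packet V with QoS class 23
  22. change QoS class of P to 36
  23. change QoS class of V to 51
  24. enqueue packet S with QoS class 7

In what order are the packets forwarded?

add D (QoS class 53) → {D:53}
add W (QoS class 20) → {D:53, W:20}
update D to QoS class 30 → {D:30, W:20}
update W to QoS class 42 → {W:42, D:30}
add Z (QoS class 16) → {W:42, D:30, Z:16}
update W to QoS class 40 → {W:40, D:30, Z:16}
send next → W; now {D:30, Z:16}
send next → D; now {Z:16}
add E (QoS class 57) → {E:57, Z:16}
update Z to QoS class 37 → {E:57, Z:37}
send next → E; now {Z:37}
send next → Z; now {}
add T (QoS class 35) → {T:35}
send next → T; now {}
add N (QoS class 26) → {N:26}
update N to QoS class 48 → {N:48}
add P (QoS class 25) → {N:48, P:25}
add R (QoS class 45) → {N:48, R:45, P:25}
send next → N; now {R:45, P:25}
send next → R; now {P:25}
add V (QoS class 23) → {P:25, V:23}
update P to QoS class 36 → {P:36, V:23}
update V to QoS class 51 → {V:51, P:36}
add S (QoS class 7) → {V:51, P:36, S:7}

[W, D, E, Z, T, N, R]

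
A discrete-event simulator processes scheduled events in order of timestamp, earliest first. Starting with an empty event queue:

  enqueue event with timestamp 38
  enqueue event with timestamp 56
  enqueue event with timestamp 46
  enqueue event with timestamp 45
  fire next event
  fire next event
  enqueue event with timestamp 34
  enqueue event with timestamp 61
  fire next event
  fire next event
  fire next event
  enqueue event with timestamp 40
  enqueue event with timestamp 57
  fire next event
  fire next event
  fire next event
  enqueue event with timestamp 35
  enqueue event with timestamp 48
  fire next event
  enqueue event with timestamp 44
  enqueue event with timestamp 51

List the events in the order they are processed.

38 → 45 → 34 → 46 → 56 → 40 → 57 → 61 → 35

insert 38 → {38}
insert 56 → {38, 56}
insert 46 → {38, 46, 56}
insert 45 → {38, 45, 46, 56}
fire next event → 38; now {45, 46, 56}
fire next event → 45; now {46, 56}
insert 34 → {34, 46, 56}
insert 61 → {34, 46, 56, 61}
fire next event → 34; now {46, 56, 61}
fire next event → 46; now {56, 61}
fire next event → 56; now {61}
insert 40 → {40, 61}
insert 57 → {40, 57, 61}
fire next event → 40; now {57, 61}
fire next event → 57; now {61}
fire next event → 61; now {}
insert 35 → {35}
insert 48 → {35, 48}
fire next event → 35; now {48}
insert 44 → {44, 48}
insert 51 → {44, 48, 51}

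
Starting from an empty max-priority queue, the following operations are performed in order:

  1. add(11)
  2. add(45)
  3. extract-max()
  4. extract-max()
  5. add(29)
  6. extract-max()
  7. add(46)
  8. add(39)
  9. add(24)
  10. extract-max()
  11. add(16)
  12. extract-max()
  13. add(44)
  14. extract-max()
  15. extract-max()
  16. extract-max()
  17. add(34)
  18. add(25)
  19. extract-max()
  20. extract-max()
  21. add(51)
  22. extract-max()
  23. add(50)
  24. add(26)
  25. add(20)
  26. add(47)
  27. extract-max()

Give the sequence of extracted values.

[45, 11, 29, 46, 39, 44, 24, 16, 34, 25, 51, 50]

insert 11 → {11}
insert 45 → {45, 11}
extract-max → 45; now {11}
extract-max → 11; now {}
insert 29 → {29}
extract-max → 29; now {}
insert 46 → {46}
insert 39 → {46, 39}
insert 24 → {46, 39, 24}
extract-max → 46; now {39, 24}
insert 16 → {39, 24, 16}
extract-max → 39; now {24, 16}
insert 44 → {44, 24, 16}
extract-max → 44; now {24, 16}
extract-max → 24; now {16}
extract-max → 16; now {}
insert 34 → {34}
insert 25 → {34, 25}
extract-max → 34; now {25}
extract-max → 25; now {}
insert 51 → {51}
extract-max → 51; now {}
insert 50 → {50}
insert 26 → {50, 26}
insert 20 → {50, 26, 20}
insert 47 → {50, 47, 26, 20}
extract-max → 50; now {47, 26, 20}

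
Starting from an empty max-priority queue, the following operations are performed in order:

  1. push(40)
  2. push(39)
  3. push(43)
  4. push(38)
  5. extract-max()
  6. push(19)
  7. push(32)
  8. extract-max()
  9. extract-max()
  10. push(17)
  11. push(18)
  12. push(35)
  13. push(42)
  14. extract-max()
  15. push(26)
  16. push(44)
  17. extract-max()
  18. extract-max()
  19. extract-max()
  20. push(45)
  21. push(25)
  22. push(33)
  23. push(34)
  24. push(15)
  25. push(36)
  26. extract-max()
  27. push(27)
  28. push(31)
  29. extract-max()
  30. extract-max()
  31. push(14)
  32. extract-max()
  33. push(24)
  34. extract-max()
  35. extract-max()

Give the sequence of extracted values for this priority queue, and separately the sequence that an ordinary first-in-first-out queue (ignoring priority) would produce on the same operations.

priority queue: 43, 40, 39, 42, 44, 38, 35, 45, 36, 34, 33, 32, 31; FIFO queue: 40 → 39 → 43 → 38 → 19 → 32 → 17 → 18 → 35 → 42 → 26 → 44 → 45

insert 40 → {40}
insert 39 → {40, 39}
insert 43 → {43, 40, 39}
insert 38 → {43, 40, 39, 38}
extract-max → 43; now {40, 39, 38}
insert 19 → {40, 39, 38, 19}
insert 32 → {40, 39, 38, 32, 19}
extract-max → 40; now {39, 38, 32, 19}
extract-max → 39; now {38, 32, 19}
insert 17 → {38, 32, 19, 17}
insert 18 → {38, 32, 19, 18, 17}
insert 35 → {38, 35, 32, 19, 18, 17}
insert 42 → {42, 38, 35, 32, 19, 18, 17}
extract-max → 42; now {38, 35, 32, 19, 18, 17}
insert 26 → {38, 35, 32, 26, 19, 18, 17}
insert 44 → {44, 38, 35, 32, 26, 19, 18, 17}
extract-max → 44; now {38, 35, 32, 26, 19, 18, 17}
extract-max → 38; now {35, 32, 26, 19, 18, 17}
extract-max → 35; now {32, 26, 19, 18, 17}
insert 45 → {45, 32, 26, 19, 18, 17}
insert 25 → {45, 32, 26, 25, 19, 18, 17}
insert 33 → {45, 33, 32, 26, 25, 19, 18, 17}
insert 34 → {45, 34, 33, 32, 26, 25, 19, 18, 17}
insert 15 → {45, 34, 33, 32, 26, 25, 19, 18, 17, 15}
insert 36 → {45, 36, 34, 33, 32, 26, 25, 19, 18, 17, 15}
extract-max → 45; now {36, 34, 33, 32, 26, 25, 19, 18, 17, 15}
insert 27 → {36, 34, 33, 32, 27, 26, 25, 19, 18, 17, 15}
insert 31 → {36, 34, 33, 32, 31, 27, 26, 25, 19, 18, 17, 15}
extract-max → 36; now {34, 33, 32, 31, 27, 26, 25, 19, 18, 17, 15}
extract-max → 34; now {33, 32, 31, 27, 26, 25, 19, 18, 17, 15}
insert 14 → {33, 32, 31, 27, 26, 25, 19, 18, 17, 15, 14}
extract-max → 33; now {32, 31, 27, 26, 25, 19, 18, 17, 15, 14}
insert 24 → {32, 31, 27, 26, 25, 24, 19, 18, 17, 15, 14}
extract-max → 32; now {31, 27, 26, 25, 24, 19, 18, 17, 15, 14}
extract-max → 31; now {27, 26, 25, 24, 19, 18, 17, 15, 14}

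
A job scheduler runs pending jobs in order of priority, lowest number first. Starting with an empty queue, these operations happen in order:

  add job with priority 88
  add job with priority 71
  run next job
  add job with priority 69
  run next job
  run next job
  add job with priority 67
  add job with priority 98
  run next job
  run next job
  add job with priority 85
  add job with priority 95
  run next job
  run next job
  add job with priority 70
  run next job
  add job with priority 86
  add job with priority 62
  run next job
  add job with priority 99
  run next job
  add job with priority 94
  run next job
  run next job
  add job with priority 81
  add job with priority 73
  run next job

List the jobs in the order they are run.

71 → 69 → 88 → 67 → 98 → 85 → 95 → 70 → 62 → 86 → 94 → 99 → 73

insert 88 → {88}
insert 71 → {71, 88}
run next job → 71; now {88}
insert 69 → {69, 88}
run next job → 69; now {88}
run next job → 88; now {}
insert 67 → {67}
insert 98 → {67, 98}
run next job → 67; now {98}
run next job → 98; now {}
insert 85 → {85}
insert 95 → {85, 95}
run next job → 85; now {95}
run next job → 95; now {}
insert 70 → {70}
run next job → 70; now {}
insert 86 → {86}
insert 62 → {62, 86}
run next job → 62; now {86}
insert 99 → {86, 99}
run next job → 86; now {99}
insert 94 → {94, 99}
run next job → 94; now {99}
run next job → 99; now {}
insert 81 → {81}
insert 73 → {73, 81}
run next job → 73; now {81}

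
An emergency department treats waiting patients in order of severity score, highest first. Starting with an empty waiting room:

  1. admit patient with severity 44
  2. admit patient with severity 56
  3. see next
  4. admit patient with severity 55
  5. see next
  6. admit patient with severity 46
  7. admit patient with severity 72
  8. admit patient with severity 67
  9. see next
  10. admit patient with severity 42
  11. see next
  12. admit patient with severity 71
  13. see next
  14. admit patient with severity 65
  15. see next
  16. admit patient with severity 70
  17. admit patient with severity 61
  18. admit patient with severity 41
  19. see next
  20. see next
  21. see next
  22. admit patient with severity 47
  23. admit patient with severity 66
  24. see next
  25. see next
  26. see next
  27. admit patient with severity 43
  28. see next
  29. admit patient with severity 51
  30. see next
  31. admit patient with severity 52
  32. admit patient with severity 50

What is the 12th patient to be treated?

insert 44 → {44}
insert 56 → {56, 44}
see next → 56; now {44}
insert 55 → {55, 44}
see next → 55; now {44}
insert 46 → {46, 44}
insert 72 → {72, 46, 44}
insert 67 → {72, 67, 46, 44}
see next → 72; now {67, 46, 44}
insert 42 → {67, 46, 44, 42}
see next → 67; now {46, 44, 42}
insert 71 → {71, 46, 44, 42}
see next → 71; now {46, 44, 42}
insert 65 → {65, 46, 44, 42}
see next → 65; now {46, 44, 42}
insert 70 → {70, 46, 44, 42}
insert 61 → {70, 61, 46, 44, 42}
insert 41 → {70, 61, 46, 44, 42, 41}
see next → 70; now {61, 46, 44, 42, 41}
see next → 61; now {46, 44, 42, 41}
see next → 46; now {44, 42, 41}
insert 47 → {47, 44, 42, 41}
insert 66 → {66, 47, 44, 42, 41}
see next → 66; now {47, 44, 42, 41}
see next → 47; now {44, 42, 41}
see next → 44; now {42, 41}
insert 43 → {43, 42, 41}
see next → 43; now {42, 41}
insert 51 → {51, 42, 41}
see next → 51; now {42, 41}
insert 52 → {52, 42, 41}
insert 50 → {52, 50, 42, 41}

44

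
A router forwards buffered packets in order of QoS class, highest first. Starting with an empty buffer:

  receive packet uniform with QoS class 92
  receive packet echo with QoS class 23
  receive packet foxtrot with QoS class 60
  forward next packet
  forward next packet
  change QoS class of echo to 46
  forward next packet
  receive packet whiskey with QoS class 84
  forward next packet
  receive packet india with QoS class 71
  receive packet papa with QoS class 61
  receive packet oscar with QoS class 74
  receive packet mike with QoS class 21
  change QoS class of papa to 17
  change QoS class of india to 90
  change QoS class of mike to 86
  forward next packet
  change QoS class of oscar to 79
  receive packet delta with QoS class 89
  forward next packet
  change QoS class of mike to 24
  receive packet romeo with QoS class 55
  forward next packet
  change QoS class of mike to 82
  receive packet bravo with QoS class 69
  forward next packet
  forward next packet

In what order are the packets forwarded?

uniform → foxtrot → echo → whiskey → india → delta → oscar → mike → bravo

add uniform (QoS class 92) → {uniform:92}
add echo (QoS class 23) → {uniform:92, echo:23}
add foxtrot (QoS class 60) → {uniform:92, foxtrot:60, echo:23}
forward next packet → uniform; now {foxtrot:60, echo:23}
forward next packet → foxtrot; now {echo:23}
update echo to QoS class 46 → {echo:46}
forward next packet → echo; now {}
add whiskey (QoS class 84) → {whiskey:84}
forward next packet → whiskey; now {}
add india (QoS class 71) → {india:71}
add papa (QoS class 61) → {india:71, papa:61}
add oscar (QoS class 74) → {oscar:74, india:71, papa:61}
add mike (QoS class 21) → {oscar:74, india:71, papa:61, mike:21}
update papa to QoS class 17 → {oscar:74, india:71, mike:21, papa:17}
update india to QoS class 90 → {india:90, oscar:74, mike:21, papa:17}
update mike to QoS class 86 → {india:90, mike:86, oscar:74, papa:17}
forward next packet → india; now {mike:86, oscar:74, papa:17}
update oscar to QoS class 79 → {mike:86, oscar:79, papa:17}
add delta (QoS class 89) → {delta:89, mike:86, oscar:79, papa:17}
forward next packet → delta; now {mike:86, oscar:79, papa:17}
update mike to QoS class 24 → {oscar:79, mike:24, papa:17}
add romeo (QoS class 55) → {oscar:79, romeo:55, mike:24, papa:17}
forward next packet → oscar; now {romeo:55, mike:24, papa:17}
update mike to QoS class 82 → {mike:82, romeo:55, papa:17}
add bravo (QoS class 69) → {mike:82, bravo:69, romeo:55, papa:17}
forward next packet → mike; now {bravo:69, romeo:55, papa:17}
forward next packet → bravo; now {romeo:55, papa:17}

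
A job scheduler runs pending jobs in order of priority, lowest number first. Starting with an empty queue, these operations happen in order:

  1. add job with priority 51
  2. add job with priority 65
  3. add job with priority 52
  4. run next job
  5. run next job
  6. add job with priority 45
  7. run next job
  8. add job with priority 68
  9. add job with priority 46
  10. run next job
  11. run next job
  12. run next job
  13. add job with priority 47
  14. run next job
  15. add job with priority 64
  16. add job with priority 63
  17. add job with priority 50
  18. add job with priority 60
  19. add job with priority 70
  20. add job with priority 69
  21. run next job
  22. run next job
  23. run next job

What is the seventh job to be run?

insert 51 → {51}
insert 65 → {51, 65}
insert 52 → {51, 52, 65}
run next job → 51; now {52, 65}
run next job → 52; now {65}
insert 45 → {45, 65}
run next job → 45; now {65}
insert 68 → {65, 68}
insert 46 → {46, 65, 68}
run next job → 46; now {65, 68}
run next job → 65; now {68}
run next job → 68; now {}
insert 47 → {47}
run next job → 47; now {}
insert 64 → {64}
insert 63 → {63, 64}
insert 50 → {50, 63, 64}
insert 60 → {50, 60, 63, 64}
insert 70 → {50, 60, 63, 64, 70}
insert 69 → {50, 60, 63, 64, 69, 70}
run next job → 50; now {60, 63, 64, 69, 70}
run next job → 60; now {63, 64, 69, 70}
run next job → 63; now {64, 69, 70}

47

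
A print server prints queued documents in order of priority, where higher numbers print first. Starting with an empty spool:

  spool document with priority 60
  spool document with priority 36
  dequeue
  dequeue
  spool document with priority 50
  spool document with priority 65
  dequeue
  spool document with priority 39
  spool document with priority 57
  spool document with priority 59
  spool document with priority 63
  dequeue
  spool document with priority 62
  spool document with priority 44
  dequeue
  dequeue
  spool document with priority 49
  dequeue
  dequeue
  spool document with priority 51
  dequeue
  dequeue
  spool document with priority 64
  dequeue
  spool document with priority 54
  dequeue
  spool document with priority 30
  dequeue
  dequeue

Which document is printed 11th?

insert 60 → {60}
insert 36 → {60, 36}
dequeue → 60; now {36}
dequeue → 36; now {}
insert 50 → {50}
insert 65 → {65, 50}
dequeue → 65; now {50}
insert 39 → {50, 39}
insert 57 → {57, 50, 39}
insert 59 → {59, 57, 50, 39}
insert 63 → {63, 59, 57, 50, 39}
dequeue → 63; now {59, 57, 50, 39}
insert 62 → {62, 59, 57, 50, 39}
insert 44 → {62, 59, 57, 50, 44, 39}
dequeue → 62; now {59, 57, 50, 44, 39}
dequeue → 59; now {57, 50, 44, 39}
insert 49 → {57, 50, 49, 44, 39}
dequeue → 57; now {50, 49, 44, 39}
dequeue → 50; now {49, 44, 39}
insert 51 → {51, 49, 44, 39}
dequeue → 51; now {49, 44, 39}
dequeue → 49; now {44, 39}
insert 64 → {64, 44, 39}
dequeue → 64; now {44, 39}
insert 54 → {54, 44, 39}
dequeue → 54; now {44, 39}
insert 30 → {44, 39, 30}
dequeue → 44; now {39, 30}
dequeue → 39; now {30}

64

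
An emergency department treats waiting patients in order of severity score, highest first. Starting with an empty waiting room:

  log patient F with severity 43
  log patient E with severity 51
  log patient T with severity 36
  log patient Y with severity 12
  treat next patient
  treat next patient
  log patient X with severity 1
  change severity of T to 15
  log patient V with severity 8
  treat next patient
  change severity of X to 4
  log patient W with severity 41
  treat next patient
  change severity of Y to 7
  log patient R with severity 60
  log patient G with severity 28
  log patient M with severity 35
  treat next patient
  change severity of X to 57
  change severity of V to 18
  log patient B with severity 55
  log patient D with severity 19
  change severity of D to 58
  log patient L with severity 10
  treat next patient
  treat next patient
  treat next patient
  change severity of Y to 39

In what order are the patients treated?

E, F, T, W, R, D, X, B

add F (severity 43) → {F:43}
add E (severity 51) → {E:51, F:43}
add T (severity 36) → {E:51, F:43, T:36}
add Y (severity 12) → {E:51, F:43, T:36, Y:12}
treat next patient → E; now {F:43, T:36, Y:12}
treat next patient → F; now {T:36, Y:12}
add X (severity 1) → {T:36, Y:12, X:1}
update T to severity 15 → {T:15, Y:12, X:1}
add V (severity 8) → {T:15, Y:12, V:8, X:1}
treat next patient → T; now {Y:12, V:8, X:1}
update X to severity 4 → {Y:12, V:8, X:4}
add W (severity 41) → {W:41, Y:12, V:8, X:4}
treat next patient → W; now {Y:12, V:8, X:4}
update Y to severity 7 → {V:8, Y:7, X:4}
add R (severity 60) → {R:60, V:8, Y:7, X:4}
add G (severity 28) → {R:60, G:28, V:8, Y:7, X:4}
add M (severity 35) → {R:60, M:35, G:28, V:8, Y:7, X:4}
treat next patient → R; now {M:35, G:28, V:8, Y:7, X:4}
update X to severity 57 → {X:57, M:35, G:28, V:8, Y:7}
update V to severity 18 → {X:57, M:35, G:28, V:18, Y:7}
add B (severity 55) → {X:57, B:55, M:35, G:28, V:18, Y:7}
add D (severity 19) → {X:57, B:55, M:35, G:28, D:19, V:18, Y:7}
update D to severity 58 → {D:58, X:57, B:55, M:35, G:28, V:18, Y:7}
add L (severity 10) → {D:58, X:57, B:55, M:35, G:28, V:18, L:10, Y:7}
treat next patient → D; now {X:57, B:55, M:35, G:28, V:18, L:10, Y:7}
treat next patient → X; now {B:55, M:35, G:28, V:18, L:10, Y:7}
treat next patient → B; now {M:35, G:28, V:18, L:10, Y:7}
update Y to severity 39 → {Y:39, M:35, G:28, V:18, L:10}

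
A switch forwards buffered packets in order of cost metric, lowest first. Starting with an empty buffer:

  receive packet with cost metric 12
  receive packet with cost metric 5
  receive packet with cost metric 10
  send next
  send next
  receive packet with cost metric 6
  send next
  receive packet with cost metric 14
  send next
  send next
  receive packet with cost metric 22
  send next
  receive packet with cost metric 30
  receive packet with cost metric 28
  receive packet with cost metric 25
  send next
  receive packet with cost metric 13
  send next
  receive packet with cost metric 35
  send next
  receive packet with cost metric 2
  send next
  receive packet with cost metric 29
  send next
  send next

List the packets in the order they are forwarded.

insert 12 → {12}
insert 5 → {5, 12}
insert 10 → {5, 10, 12}
send next → 5; now {10, 12}
send next → 10; now {12}
insert 6 → {6, 12}
send next → 6; now {12}
insert 14 → {12, 14}
send next → 12; now {14}
send next → 14; now {}
insert 22 → {22}
send next → 22; now {}
insert 30 → {30}
insert 28 → {28, 30}
insert 25 → {25, 28, 30}
send next → 25; now {28, 30}
insert 13 → {13, 28, 30}
send next → 13; now {28, 30}
insert 35 → {28, 30, 35}
send next → 28; now {30, 35}
insert 2 → {2, 30, 35}
send next → 2; now {30, 35}
insert 29 → {29, 30, 35}
send next → 29; now {30, 35}
send next → 30; now {35}

5, 10, 6, 12, 14, 22, 25, 13, 28, 2, 29, 30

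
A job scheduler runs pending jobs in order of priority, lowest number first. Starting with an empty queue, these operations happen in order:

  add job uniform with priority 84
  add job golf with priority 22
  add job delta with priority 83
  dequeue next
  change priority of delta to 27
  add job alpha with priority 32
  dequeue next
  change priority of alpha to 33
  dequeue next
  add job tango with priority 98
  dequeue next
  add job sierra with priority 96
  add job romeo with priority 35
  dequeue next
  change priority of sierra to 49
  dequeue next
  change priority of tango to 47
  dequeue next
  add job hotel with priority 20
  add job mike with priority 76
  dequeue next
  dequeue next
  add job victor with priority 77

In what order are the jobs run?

golf, delta, alpha, uniform, romeo, sierra, tango, hotel, mike

add uniform (priority 84) → {uniform:84}
add golf (priority 22) → {golf:22, uniform:84}
add delta (priority 83) → {golf:22, delta:83, uniform:84}
dequeue next → golf; now {delta:83, uniform:84}
update delta to priority 27 → {delta:27, uniform:84}
add alpha (priority 32) → {delta:27, alpha:32, uniform:84}
dequeue next → delta; now {alpha:32, uniform:84}
update alpha to priority 33 → {alpha:33, uniform:84}
dequeue next → alpha; now {uniform:84}
add tango (priority 98) → {uniform:84, tango:98}
dequeue next → uniform; now {tango:98}
add sierra (priority 96) → {sierra:96, tango:98}
add romeo (priority 35) → {romeo:35, sierra:96, tango:98}
dequeue next → romeo; now {sierra:96, tango:98}
update sierra to priority 49 → {sierra:49, tango:98}
dequeue next → sierra; now {tango:98}
update tango to priority 47 → {tango:47}
dequeue next → tango; now {}
add hotel (priority 20) → {hotel:20}
add mike (priority 76) → {hotel:20, mike:76}
dequeue next → hotel; now {mike:76}
dequeue next → mike; now {}
add victor (priority 77) → {victor:77}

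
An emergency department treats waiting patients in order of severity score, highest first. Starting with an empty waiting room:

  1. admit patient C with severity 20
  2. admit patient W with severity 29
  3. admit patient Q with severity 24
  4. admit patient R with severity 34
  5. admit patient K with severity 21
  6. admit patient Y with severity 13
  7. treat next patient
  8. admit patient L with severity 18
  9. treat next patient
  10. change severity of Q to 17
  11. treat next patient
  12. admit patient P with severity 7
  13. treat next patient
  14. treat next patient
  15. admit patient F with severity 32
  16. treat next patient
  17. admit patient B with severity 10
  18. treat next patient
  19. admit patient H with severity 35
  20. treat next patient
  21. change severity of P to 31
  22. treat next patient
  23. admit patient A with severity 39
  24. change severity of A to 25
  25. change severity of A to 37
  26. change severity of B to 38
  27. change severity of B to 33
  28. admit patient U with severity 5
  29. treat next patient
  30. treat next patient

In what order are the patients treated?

R, W, K, C, L, F, Q, H, P, A, B

add C (severity 20) → {C:20}
add W (severity 29) → {W:29, C:20}
add Q (severity 24) → {W:29, Q:24, C:20}
add R (severity 34) → {R:34, W:29, Q:24, C:20}
add K (severity 21) → {R:34, W:29, Q:24, K:21, C:20}
add Y (severity 13) → {R:34, W:29, Q:24, K:21, C:20, Y:13}
treat next patient → R; now {W:29, Q:24, K:21, C:20, Y:13}
add L (severity 18) → {W:29, Q:24, K:21, C:20, L:18, Y:13}
treat next patient → W; now {Q:24, K:21, C:20, L:18, Y:13}
update Q to severity 17 → {K:21, C:20, L:18, Q:17, Y:13}
treat next patient → K; now {C:20, L:18, Q:17, Y:13}
add P (severity 7) → {C:20, L:18, Q:17, Y:13, P:7}
treat next patient → C; now {L:18, Q:17, Y:13, P:7}
treat next patient → L; now {Q:17, Y:13, P:7}
add F (severity 32) → {F:32, Q:17, Y:13, P:7}
treat next patient → F; now {Q:17, Y:13, P:7}
add B (severity 10) → {Q:17, Y:13, B:10, P:7}
treat next patient → Q; now {Y:13, B:10, P:7}
add H (severity 35) → {H:35, Y:13, B:10, P:7}
treat next patient → H; now {Y:13, B:10, P:7}
update P to severity 31 → {P:31, Y:13, B:10}
treat next patient → P; now {Y:13, B:10}
add A (severity 39) → {A:39, Y:13, B:10}
update A to severity 25 → {A:25, Y:13, B:10}
update A to severity 37 → {A:37, Y:13, B:10}
update B to severity 38 → {B:38, A:37, Y:13}
update B to severity 33 → {A:37, B:33, Y:13}
add U (severity 5) → {A:37, B:33, Y:13, U:5}
treat next patient → A; now {B:33, Y:13, U:5}
treat next patient → B; now {Y:13, U:5}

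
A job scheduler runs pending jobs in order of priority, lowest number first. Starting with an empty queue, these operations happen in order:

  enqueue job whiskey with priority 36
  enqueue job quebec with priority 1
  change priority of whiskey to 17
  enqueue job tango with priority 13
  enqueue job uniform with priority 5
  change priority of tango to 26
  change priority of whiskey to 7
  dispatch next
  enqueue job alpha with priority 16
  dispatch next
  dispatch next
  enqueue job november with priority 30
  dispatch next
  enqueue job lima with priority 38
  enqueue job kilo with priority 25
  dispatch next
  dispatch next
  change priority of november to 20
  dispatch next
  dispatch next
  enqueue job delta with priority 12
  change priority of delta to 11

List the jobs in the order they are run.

quebec, uniform, whiskey, alpha, kilo, tango, november, lima

add whiskey (priority 36) → {whiskey:36}
add quebec (priority 1) → {quebec:1, whiskey:36}
update whiskey to priority 17 → {quebec:1, whiskey:17}
add tango (priority 13) → {quebec:1, tango:13, whiskey:17}
add uniform (priority 5) → {quebec:1, uniform:5, tango:13, whiskey:17}
update tango to priority 26 → {quebec:1, uniform:5, whiskey:17, tango:26}
update whiskey to priority 7 → {quebec:1, uniform:5, whiskey:7, tango:26}
dispatch next → quebec; now {uniform:5, whiskey:7, tango:26}
add alpha (priority 16) → {uniform:5, whiskey:7, alpha:16, tango:26}
dispatch next → uniform; now {whiskey:7, alpha:16, tango:26}
dispatch next → whiskey; now {alpha:16, tango:26}
add november (priority 30) → {alpha:16, tango:26, november:30}
dispatch next → alpha; now {tango:26, november:30}
add lima (priority 38) → {tango:26, november:30, lima:38}
add kilo (priority 25) → {kilo:25, tango:26, november:30, lima:38}
dispatch next → kilo; now {tango:26, november:30, lima:38}
dispatch next → tango; now {november:30, lima:38}
update november to priority 20 → {november:20, lima:38}
dispatch next → november; now {lima:38}
dispatch next → lima; now {}
add delta (priority 12) → {delta:12}
update delta to priority 11 → {delta:11}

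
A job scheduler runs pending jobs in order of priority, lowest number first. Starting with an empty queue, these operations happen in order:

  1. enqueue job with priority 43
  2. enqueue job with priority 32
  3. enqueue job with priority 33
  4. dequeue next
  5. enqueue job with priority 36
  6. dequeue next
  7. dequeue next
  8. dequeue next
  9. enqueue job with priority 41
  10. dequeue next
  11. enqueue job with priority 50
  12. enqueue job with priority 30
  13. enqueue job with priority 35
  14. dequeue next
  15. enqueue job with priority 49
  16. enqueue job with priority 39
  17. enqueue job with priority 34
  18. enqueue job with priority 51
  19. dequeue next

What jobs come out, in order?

[32, 33, 36, 43, 41, 30, 34]

insert 43 → {43}
insert 32 → {32, 43}
insert 33 → {32, 33, 43}
dequeue next → 32; now {33, 43}
insert 36 → {33, 36, 43}
dequeue next → 33; now {36, 43}
dequeue next → 36; now {43}
dequeue next → 43; now {}
insert 41 → {41}
dequeue next → 41; now {}
insert 50 → {50}
insert 30 → {30, 50}
insert 35 → {30, 35, 50}
dequeue next → 30; now {35, 50}
insert 49 → {35, 49, 50}
insert 39 → {35, 39, 49, 50}
insert 34 → {34, 35, 39, 49, 50}
insert 51 → {34, 35, 39, 49, 50, 51}
dequeue next → 34; now {35, 39, 49, 50, 51}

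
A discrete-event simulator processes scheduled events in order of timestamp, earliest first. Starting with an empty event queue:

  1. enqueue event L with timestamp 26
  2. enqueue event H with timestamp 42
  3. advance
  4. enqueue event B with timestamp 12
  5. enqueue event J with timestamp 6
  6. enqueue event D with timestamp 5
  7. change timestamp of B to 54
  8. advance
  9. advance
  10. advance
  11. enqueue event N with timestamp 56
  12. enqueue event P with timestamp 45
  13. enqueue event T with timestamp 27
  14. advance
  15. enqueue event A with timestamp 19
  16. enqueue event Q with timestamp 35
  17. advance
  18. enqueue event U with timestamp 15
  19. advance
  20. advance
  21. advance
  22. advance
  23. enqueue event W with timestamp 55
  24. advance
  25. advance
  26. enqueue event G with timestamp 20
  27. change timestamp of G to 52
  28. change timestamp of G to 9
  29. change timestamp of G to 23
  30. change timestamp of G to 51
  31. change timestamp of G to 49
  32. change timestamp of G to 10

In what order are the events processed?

L, D, J, H, T, A, U, Q, P, B, W, N

add L (timestamp 26) → {L:26}
add H (timestamp 42) → {L:26, H:42}
advance → L; now {H:42}
add B (timestamp 12) → {B:12, H:42}
add J (timestamp 6) → {J:6, B:12, H:42}
add D (timestamp 5) → {D:5, J:6, B:12, H:42}
update B to timestamp 54 → {D:5, J:6, H:42, B:54}
advance → D; now {J:6, H:42, B:54}
advance → J; now {H:42, B:54}
advance → H; now {B:54}
add N (timestamp 56) → {B:54, N:56}
add P (timestamp 45) → {P:45, B:54, N:56}
add T (timestamp 27) → {T:27, P:45, B:54, N:56}
advance → T; now {P:45, B:54, N:56}
add A (timestamp 19) → {A:19, P:45, B:54, N:56}
add Q (timestamp 35) → {A:19, Q:35, P:45, B:54, N:56}
advance → A; now {Q:35, P:45, B:54, N:56}
add U (timestamp 15) → {U:15, Q:35, P:45, B:54, N:56}
advance → U; now {Q:35, P:45, B:54, N:56}
advance → Q; now {P:45, B:54, N:56}
advance → P; now {B:54, N:56}
advance → B; now {N:56}
add W (timestamp 55) → {W:55, N:56}
advance → W; now {N:56}
advance → N; now {}
add G (timestamp 20) → {G:20}
update G to timestamp 52 → {G:52}
update G to timestamp 9 → {G:9}
update G to timestamp 23 → {G:23}
update G to timestamp 51 → {G:51}
update G to timestamp 49 → {G:49}
update G to timestamp 10 → {G:10}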